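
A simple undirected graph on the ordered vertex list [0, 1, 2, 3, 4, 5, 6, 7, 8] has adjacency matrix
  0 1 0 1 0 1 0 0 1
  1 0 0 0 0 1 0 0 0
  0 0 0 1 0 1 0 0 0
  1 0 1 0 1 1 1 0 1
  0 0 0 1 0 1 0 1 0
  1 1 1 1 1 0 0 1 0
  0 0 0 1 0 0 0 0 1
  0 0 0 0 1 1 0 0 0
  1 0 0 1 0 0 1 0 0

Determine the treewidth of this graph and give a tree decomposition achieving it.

The largest bag has 3 vertices, giving width 2; this decomposition certifies tw(G) ≤ 2. On the other hand G contains the 3-clique {0, 1, 5}. A clique must lie in a single bag of any decomposition, so no decomposition can have width below 2. The upper and lower bounds meet at 2, so that is the treewidth.

Treewidth 2.
One such decomposition:
Bags: B1 = {3, 6, 8}  B2 = {0, 3, 8}  B3 = {0, 3, 5}  B4 = {3, 4, 5}  B5 = {2, 3, 5}  B6 = {4, 5, 7}  B7 = {0, 1, 5}
Tree: B1–B2, B2–B3, B3–B4, B4–B5, B4–B6, B3–B7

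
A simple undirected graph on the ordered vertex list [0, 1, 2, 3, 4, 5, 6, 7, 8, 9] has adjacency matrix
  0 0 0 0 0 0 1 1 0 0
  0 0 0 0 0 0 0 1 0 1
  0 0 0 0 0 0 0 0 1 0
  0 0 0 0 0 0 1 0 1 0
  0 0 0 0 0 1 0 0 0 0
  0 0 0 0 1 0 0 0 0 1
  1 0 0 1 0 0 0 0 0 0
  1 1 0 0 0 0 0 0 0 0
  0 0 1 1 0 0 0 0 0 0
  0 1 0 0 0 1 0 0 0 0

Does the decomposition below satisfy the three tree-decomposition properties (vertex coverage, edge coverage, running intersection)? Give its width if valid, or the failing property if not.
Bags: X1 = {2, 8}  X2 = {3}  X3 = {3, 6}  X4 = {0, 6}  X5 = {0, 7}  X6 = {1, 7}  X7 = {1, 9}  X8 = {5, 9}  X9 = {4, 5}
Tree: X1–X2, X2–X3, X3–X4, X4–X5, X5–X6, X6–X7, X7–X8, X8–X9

A tree decomposition must satisfy three properties: every vertex lies in some bag; for every edge, both endpoints lie together in some bag; and for every vertex, the bags containing it form a connected subtree. Here edge (8,3) lies in no bag, so the decomposition is invalid.

No — edge (8,3) lies in no bag.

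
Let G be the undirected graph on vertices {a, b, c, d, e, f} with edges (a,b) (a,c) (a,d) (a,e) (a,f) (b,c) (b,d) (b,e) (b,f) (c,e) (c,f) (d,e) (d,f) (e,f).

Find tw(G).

4

A width-4 tree decomposition is:
Bags: B1 = {a, b, c, e, f}  B2 = {a, b, d, e, f}
Tree: B1–B2
The largest bag has 5 vertices, giving width 4; this decomposition certifies tw(G) ≤ 4. On the other hand G contains the 5-clique {a, b, d, e, f}. A clique must lie in a single bag of any decomposition, so no decomposition can have width below 4. Hence tw(G) = 4 exactly.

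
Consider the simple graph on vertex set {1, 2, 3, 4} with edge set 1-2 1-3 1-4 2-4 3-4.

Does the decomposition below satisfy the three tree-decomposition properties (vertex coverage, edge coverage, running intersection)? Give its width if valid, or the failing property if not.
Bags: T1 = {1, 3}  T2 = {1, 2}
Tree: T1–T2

A tree decomposition must satisfy three properties: every vertex lies in some bag; for every edge, both endpoints lie together in some bag; and for every vertex, the bags containing it form a connected subtree. Here vertex 4 appears in no bag, so the decomposition is invalid.

No — vertex 4 appears in no bag.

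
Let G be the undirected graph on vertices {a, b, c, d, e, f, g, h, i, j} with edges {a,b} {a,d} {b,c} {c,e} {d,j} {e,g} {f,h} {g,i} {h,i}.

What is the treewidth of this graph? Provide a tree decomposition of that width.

The largest bag has 2 vertices, giving width 1; this decomposition certifies tw(G) ≤ 1. G has an edge, so its treewidth is at least 1. Therefore the treewidth is 1.

Treewidth 1.
One optimal decomposition is:
Bags: B1 = {d, j}  B2 = {a, d}  B3 = {a, b}  B4 = {b, c}  B5 = {c, e}  B6 = {e, g}  B7 = {g, i}  B8 = {h, i}  B9 = {f, h}
Tree: B1–B2, B2–B3, B3–B4, B4–B5, B5–B6, B6–B7, B7–B8, B8–B9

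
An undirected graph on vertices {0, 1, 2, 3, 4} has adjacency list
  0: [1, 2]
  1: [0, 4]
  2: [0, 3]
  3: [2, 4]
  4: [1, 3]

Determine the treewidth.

A width-2 tree decomposition is:
Bags: B1 = {1, 3, 4}  B2 = {1, 2, 3}  B3 = {0, 1, 2}
Tree: B1–B2, B2–B3
Each bag holds 3 vertices, so the decomposition has width 2, which upper-bounds the treewidth. For the lower bound, G contains the cycle 1–4–3–2–0–1, so G is not a forest; only forests have treewidth ≤ 1, hence tw(G) ≥ 2. Combining the bounds, tw(G) = 2.

2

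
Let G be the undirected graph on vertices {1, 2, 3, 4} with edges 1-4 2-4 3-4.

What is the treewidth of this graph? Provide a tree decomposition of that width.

The largest bag has 2 vertices, giving width 1; this decomposition certifies tw(G) ≤ 1. Any graph with an edge has treewidth ≥ 1, and G has the edge 2–4. The upper and lower bounds meet at 1, so that is the treewidth.

Treewidth 1.
One optimal decomposition is:
Bags: B1 = {2, 4}  B2 = {3, 4}  B3 = {1, 4}
Tree: B1–B2, B2–B3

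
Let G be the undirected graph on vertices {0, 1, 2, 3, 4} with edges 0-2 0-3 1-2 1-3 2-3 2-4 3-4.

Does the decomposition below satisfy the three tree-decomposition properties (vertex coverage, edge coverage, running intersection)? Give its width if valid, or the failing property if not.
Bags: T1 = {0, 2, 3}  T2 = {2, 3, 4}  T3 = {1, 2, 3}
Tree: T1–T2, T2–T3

Checking the three conditions: (i) the bags cover all of {0, 1, 2, 3, 4}; (ii) for each edge, some bag contains both endpoints; (iii) the bags containing any fixed vertex form a subtree. All hold, so the decomposition is valid with width 3 − 1 = 2.

Yes; width 2.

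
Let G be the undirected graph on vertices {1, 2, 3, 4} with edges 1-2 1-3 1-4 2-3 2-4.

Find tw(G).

A width-2 tree decomposition is:
Bags: B1 = {1, 2, 4}  B2 = {1, 2, 3}
Tree: B1–B2
Each bag holds 3 vertices, so the decomposition has width 2, which upper-bounds the treewidth. For the lower bound, the 3 vertices {1, 2, 3} are pairwise adjacent, and any tree decomposition puts a clique entirely inside one bag — forcing width ≥ 2. Hence tw(G) = 2 exactly.

2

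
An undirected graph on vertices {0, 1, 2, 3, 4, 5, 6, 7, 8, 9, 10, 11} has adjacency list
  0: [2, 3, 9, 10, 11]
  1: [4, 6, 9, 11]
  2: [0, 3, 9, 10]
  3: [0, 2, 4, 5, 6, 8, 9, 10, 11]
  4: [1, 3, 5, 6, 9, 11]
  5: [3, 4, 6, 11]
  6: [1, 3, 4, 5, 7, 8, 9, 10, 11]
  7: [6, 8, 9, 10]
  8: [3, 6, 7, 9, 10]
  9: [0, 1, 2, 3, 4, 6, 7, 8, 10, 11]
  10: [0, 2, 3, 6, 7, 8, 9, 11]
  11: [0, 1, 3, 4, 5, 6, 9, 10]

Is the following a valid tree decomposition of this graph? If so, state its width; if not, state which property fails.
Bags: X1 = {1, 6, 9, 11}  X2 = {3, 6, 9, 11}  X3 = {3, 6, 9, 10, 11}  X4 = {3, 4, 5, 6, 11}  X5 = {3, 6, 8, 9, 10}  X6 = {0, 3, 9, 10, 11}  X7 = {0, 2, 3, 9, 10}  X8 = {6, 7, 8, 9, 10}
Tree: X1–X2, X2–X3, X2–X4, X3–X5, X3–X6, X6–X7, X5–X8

No — edge (4,1) lies in no bag.

A tree decomposition must satisfy three properties: every vertex lies in some bag; for every edge, both endpoints lie together in some bag; and for every vertex, the bags containing it form a connected subtree. Here edge (4,1) lies in no bag, so the decomposition is invalid.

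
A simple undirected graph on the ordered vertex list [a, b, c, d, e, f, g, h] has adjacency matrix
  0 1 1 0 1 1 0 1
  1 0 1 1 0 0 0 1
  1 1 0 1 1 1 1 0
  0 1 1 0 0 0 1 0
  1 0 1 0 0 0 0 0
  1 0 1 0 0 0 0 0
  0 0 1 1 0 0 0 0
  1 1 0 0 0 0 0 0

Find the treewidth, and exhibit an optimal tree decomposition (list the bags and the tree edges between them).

Every bag has size at most 3, so the width is 3 − 1 = 2 and tw(G) ≤ 2. Conversely, {a, b, h} is a clique of size 3, and the vertices of any clique must share a bag in every tree decomposition; so some bag has ≥ 3 vertices and tw(G) ≥ 2. Hence tw(G) = 2 exactly.

Treewidth 2.
One such decomposition:
Bags: B1 = {a, b, h}  B2 = {a, b, c}  B3 = {b, c, d}  B4 = {a, c, e}  B5 = {c, d, g}  B6 = {a, c, f}
Tree: B1–B2, B2–B3, B2–B4, B3–B5, B2–B6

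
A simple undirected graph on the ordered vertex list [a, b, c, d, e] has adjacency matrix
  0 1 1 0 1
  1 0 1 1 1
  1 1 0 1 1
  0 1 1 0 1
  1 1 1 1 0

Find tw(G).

3

A width-3 tree decomposition is:
Bags: B1 = {b, c, d, e}  B2 = {a, b, c, e}
Tree: B1–B2
Every bag has size at most 4, so the width is 4 − 1 = 3 and tw(G) ≤ 3. On the other hand G contains the 4-clique {b, c, d, e}. A clique must lie in a single bag of any decomposition, so no decomposition can have width below 3. Hence tw(G) = 3 exactly.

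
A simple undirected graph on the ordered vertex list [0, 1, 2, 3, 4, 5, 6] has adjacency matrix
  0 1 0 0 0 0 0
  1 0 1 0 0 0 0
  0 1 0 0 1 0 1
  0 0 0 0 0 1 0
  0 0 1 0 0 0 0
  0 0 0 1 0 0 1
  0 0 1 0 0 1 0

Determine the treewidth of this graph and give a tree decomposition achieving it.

Treewidth 1.
One optimal decomposition is:
Bags: B1 = {2, 6}  B2 = {5, 6}  B3 = {1, 2}  B4 = {2, 4}  B5 = {3, 5}  B6 = {0, 1}
Tree: B1–B2, B1–B3, B3–B4, B2–B5, B3–B6

The largest bag has 2 vertices, giving width 1; this decomposition certifies tw(G) ≤ 1. Any graph with an edge has treewidth ≥ 1, and G has the edge 6–2. The upper and lower bounds meet at 1, so that is the treewidth.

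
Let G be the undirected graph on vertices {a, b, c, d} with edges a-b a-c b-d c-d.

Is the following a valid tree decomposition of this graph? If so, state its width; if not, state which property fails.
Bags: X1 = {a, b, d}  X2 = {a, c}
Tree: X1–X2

No — edge (d,c) lies in no bag.

A tree decomposition must satisfy three properties: every vertex lies in some bag; for every edge, both endpoints lie together in some bag; and for every vertex, the bags containing it form a connected subtree. Here edge (d,c) lies in no bag, so the decomposition is invalid.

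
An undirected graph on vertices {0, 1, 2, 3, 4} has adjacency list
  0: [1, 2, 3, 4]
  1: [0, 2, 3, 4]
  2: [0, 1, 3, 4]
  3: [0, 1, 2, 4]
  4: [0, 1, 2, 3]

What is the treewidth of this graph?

A width-4 tree decomposition is:
Bags: B1 = {0, 1, 2, 3, 4}
Tree: (single bag)
A single bag containing all 5 vertices is trivially a valid decomposition of width 4. For the lower bound, the 5 vertices {0, 1, 2, 3, 4} are pairwise adjacent, and any tree decomposition puts a clique entirely inside one bag — forcing width ≥ 4. Hence tw(G) = 4 exactly.

4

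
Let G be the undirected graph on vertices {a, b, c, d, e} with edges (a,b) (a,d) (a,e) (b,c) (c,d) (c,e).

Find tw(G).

2

A width-2 tree decomposition is:
Bags: B1 = {a, c, e}  B2 = {a, b, c}  B3 = {a, c, d}
Tree: B1–B2, B2–B3
The largest bag has 3 vertices, giving width 2; this decomposition certifies tw(G) ≤ 2. For the lower bound, G contains the cycle c–e–a–b–c, so G is not a forest; only forests have treewidth ≤ 1, hence tw(G) ≥ 2. Combining the bounds, tw(G) = 2.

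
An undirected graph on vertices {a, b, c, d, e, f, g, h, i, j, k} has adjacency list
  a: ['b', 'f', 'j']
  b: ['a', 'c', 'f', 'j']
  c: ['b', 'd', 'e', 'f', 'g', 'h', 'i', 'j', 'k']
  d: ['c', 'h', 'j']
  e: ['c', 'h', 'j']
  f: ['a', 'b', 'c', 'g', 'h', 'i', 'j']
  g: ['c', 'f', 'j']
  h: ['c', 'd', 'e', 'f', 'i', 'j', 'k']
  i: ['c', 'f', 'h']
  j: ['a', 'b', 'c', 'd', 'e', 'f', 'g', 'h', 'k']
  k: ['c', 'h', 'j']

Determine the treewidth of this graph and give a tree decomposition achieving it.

Treewidth 3.
Bags: B1 = {c, f, h, j}  B2 = {c, h, j, k}  B3 = {b, c, f, j}  B4 = {c, f, g, j}  B5 = {c, e, h, j}  B6 = {c, f, h, i}  B7 = {c, d, h, j}  B8 = {a, b, f, j}
Tree: B1–B2, B1–B3, B3–B4, B2–B5, B1–B6, B2–B7, B3–B8

The largest bag has 4 vertices, giving width 3; this decomposition certifies tw(G) ≤ 3. On the other hand G contains the 4-clique {c, f, g, j}. A clique must lie in a single bag of any decomposition, so no decomposition can have width below 3. Combining the bounds, tw(G) = 3.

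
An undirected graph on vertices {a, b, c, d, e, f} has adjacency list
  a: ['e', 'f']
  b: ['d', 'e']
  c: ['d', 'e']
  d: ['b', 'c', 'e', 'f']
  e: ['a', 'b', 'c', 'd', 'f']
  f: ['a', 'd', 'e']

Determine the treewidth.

A width-2 tree decomposition is:
Bags: B1 = {c, d, e}  B2 = {d, e, f}  B3 = {a, e, f}  B4 = {b, d, e}
Tree: B1–B2, B2–B3, B1–B4
The largest bag has 3 vertices, giving width 2; this decomposition certifies tw(G) ≤ 2. On the other hand G contains the 3-clique {c, d, e}. A clique must lie in a single bag of any decomposition, so no decomposition can have width below 2. Therefore the treewidth is 2.

2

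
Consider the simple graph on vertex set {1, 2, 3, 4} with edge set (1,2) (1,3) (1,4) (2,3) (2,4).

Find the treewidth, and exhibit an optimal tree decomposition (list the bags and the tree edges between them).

Treewidth 2.
Bags: B1 = {1, 2, 4}  B2 = {1, 2, 3}
Tree: B1–B2

Each bag holds 3 vertices, so the decomposition has width 2, which upper-bounds the treewidth. For the lower bound, the 3 vertices {1, 2, 3} are pairwise adjacent, and any tree decomposition puts a clique entirely inside one bag — forcing width ≥ 2. Therefore the treewidth is 2.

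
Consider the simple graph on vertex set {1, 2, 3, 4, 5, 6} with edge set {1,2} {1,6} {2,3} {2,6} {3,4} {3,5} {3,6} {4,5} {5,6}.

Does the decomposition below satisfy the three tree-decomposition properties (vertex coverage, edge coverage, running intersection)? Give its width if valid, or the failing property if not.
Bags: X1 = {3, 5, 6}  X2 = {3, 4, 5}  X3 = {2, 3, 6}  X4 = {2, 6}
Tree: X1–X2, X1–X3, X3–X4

No — vertex 1 appears in no bag.

A tree decomposition must satisfy three properties: every vertex lies in some bag; for every edge, both endpoints lie together in some bag; and for every vertex, the bags containing it form a connected subtree. Here vertex 1 appears in no bag, so the decomposition is invalid.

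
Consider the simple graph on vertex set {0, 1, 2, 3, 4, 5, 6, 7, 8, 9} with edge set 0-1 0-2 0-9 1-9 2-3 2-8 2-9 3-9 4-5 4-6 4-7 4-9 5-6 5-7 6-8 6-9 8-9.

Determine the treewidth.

A width-2 tree decomposition is:
Bags: B1 = {2, 8, 9}  B2 = {6, 8, 9}  B3 = {4, 6, 9}  B4 = {4, 5, 6}  B5 = {0, 2, 9}  B6 = {2, 3, 9}  B7 = {4, 5, 7}  B8 = {0, 1, 9}
Tree: B1–B2, B2–B3, B3–B4, B1–B5, B5–B6, B4–B7, B5–B8
Every bag has size at most 3, so the width is 3 − 1 = 2 and tw(G) ≤ 2. For the lower bound, the 3 vertices {0, 1, 9} are pairwise adjacent, and any tree decomposition puts a clique entirely inside one bag — forcing width ≥ 2. Combining the bounds, tw(G) = 2.

2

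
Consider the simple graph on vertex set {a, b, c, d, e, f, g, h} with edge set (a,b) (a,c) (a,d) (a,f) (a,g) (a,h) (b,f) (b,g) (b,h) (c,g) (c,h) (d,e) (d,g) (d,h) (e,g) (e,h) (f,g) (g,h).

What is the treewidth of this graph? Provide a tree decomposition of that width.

The largest bag has 4 vertices, giving width 3; this decomposition certifies tw(G) ≤ 3. On the other hand G contains the 4-clique {d, e, g, h}. A clique must lie in a single bag of any decomposition, so no decomposition can have width below 3. Therefore the treewidth is 3.

Treewidth 3.
One such decomposition:
Bags: B1 = {a, b, g, h}  B2 = {a, c, g, h}  B3 = {a, d, g, h}  B4 = {d, e, g, h}  B5 = {a, b, f, g}
Tree: B1–B2, B1–B3, B3–B4, B1–B5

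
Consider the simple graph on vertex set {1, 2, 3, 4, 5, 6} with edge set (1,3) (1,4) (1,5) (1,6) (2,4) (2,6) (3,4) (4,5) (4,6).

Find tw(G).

2

A width-2 tree decomposition is:
Bags: B1 = {1, 4, 6}  B2 = {1, 3, 4}  B3 = {2, 4, 6}  B4 = {1, 4, 5}
Tree: B1–B2, B1–B3, B1–B4
Each bag holds 3 vertices, so the decomposition has width 2, which upper-bounds the treewidth. On the other hand G contains the 3-clique {1, 3, 4}. A clique must lie in a single bag of any decomposition, so no decomposition can have width below 2. The upper and lower bounds meet at 2, so that is the treewidth.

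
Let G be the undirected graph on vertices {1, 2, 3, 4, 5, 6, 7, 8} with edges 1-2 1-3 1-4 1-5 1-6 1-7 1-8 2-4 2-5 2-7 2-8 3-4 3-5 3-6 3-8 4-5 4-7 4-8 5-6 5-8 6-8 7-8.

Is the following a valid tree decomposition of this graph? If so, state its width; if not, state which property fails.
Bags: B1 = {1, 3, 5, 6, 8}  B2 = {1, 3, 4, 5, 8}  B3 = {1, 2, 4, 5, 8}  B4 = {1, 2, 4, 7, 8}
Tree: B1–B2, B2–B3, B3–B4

Checking the three conditions: (i) the bags cover all of {1, 2, 3, 4, 5, 6, 7, 8}; (ii) for each edge, some bag contains both endpoints; (iii) the bags containing any fixed vertex form a subtree. All hold, so the decomposition is valid with width 5 − 1 = 4.

Yes; width 4.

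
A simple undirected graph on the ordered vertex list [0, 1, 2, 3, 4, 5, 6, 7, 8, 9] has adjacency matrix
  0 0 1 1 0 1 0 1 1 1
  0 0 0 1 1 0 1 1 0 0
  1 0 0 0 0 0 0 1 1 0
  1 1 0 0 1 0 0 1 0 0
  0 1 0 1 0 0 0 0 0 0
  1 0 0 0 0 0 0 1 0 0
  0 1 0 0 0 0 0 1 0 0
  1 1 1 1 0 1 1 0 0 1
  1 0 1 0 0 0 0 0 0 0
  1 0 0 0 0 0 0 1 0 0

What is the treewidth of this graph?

A width-2 tree decomposition is:
Bags: B1 = {0, 7, 9}  B2 = {0, 3, 7}  B3 = {1, 3, 7}  B4 = {0, 5, 7}  B5 = {1, 6, 7}  B6 = {1, 3, 4}  B7 = {0, 2, 7}  B8 = {0, 2, 8}
Tree: B1–B2, B2–B3, B1–B4, B3–B5, B3–B6, B1–B7, B7–B8
The largest bag has 3 vertices, giving width 2; this decomposition certifies tw(G) ≤ 2. On the other hand G contains the 3-clique {0, 2, 8}. A clique must lie in a single bag of any decomposition, so no decomposition can have width below 2. Hence tw(G) = 2 exactly.

2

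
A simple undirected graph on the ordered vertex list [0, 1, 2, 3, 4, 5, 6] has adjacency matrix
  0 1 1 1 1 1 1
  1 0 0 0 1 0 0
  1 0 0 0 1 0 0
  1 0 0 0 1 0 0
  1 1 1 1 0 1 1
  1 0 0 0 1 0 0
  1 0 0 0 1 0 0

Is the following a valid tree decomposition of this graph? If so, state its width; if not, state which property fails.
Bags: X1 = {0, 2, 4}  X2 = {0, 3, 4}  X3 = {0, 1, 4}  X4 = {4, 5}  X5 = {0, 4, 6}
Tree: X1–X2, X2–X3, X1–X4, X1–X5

No — edge (0,5) lies in no bag.

A tree decomposition must satisfy three properties: every vertex lies in some bag; for every edge, both endpoints lie together in some bag; and for every vertex, the bags containing it form a connected subtree. Here edge (0,5) lies in no bag, so the decomposition is invalid.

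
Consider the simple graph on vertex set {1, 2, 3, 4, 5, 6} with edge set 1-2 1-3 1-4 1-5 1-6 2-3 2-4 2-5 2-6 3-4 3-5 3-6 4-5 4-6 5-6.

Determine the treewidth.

5

A width-5 tree decomposition is:
Bags: B1 = {1, 2, 3, 4, 5, 6}
Tree: (single bag)
With just one bag of size 6, the width is 6 − 1 = 5, so tw(G) ≤ 5. On the other hand G contains the 6-clique {1, 2, 3, 4, 5, 6}. A clique must lie in a single bag of any decomposition, so no decomposition can have width below 5. Therefore the treewidth is 5.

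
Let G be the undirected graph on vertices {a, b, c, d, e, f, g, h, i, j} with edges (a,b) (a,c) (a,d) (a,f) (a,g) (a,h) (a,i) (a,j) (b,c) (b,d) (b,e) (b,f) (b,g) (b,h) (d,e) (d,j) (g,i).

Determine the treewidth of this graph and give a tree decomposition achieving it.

Treewidth 2.
Bags: B1 = {a, b, d}  B2 = {a, b, g}  B3 = {a, b, f}  B4 = {b, d, e}  B5 = {a, b, c}  B6 = {a, d, j}  B7 = {a, g, i}  B8 = {a, b, h}
Tree: B1–B2, B1–B3, B1–B4, B1–B5, B1–B6, B2–B7, B3–B8

The largest bag has 3 vertices, giving width 2; this decomposition certifies tw(G) ≤ 2. For the lower bound, the 3 vertices {b, d, e} are pairwise adjacent, and any tree decomposition puts a clique entirely inside one bag — forcing width ≥ 2. Combining the bounds, tw(G) = 2.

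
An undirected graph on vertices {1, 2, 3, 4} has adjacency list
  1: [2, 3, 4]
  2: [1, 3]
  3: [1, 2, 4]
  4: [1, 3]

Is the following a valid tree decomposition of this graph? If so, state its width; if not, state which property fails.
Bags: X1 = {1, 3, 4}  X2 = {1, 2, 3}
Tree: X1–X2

Yes; width 2.

Checking the three conditions: (i) the bags cover all of {1, 2, 3, 4}; (ii) for each edge, some bag contains both endpoints; (iii) the bags containing any fixed vertex form a subtree. All hold, so the decomposition is valid with width 3 − 1 = 2.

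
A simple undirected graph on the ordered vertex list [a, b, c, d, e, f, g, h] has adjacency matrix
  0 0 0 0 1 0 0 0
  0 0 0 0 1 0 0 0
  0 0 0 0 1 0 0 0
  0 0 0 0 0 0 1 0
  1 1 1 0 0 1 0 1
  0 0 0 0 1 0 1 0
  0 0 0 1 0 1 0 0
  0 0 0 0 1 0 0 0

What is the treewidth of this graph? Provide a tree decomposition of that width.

Treewidth 1.
One optimal decomposition is:
Bags: B1 = {e, f}  B2 = {f, g}  B3 = {c, e}  B4 = {a, e}  B5 = {b, e}  B6 = {e, h}  B7 = {d, g}
Tree: B1–B2, B1–B3, B3–B4, B3–B5, B3–B6, B2–B7

Every bag has size at most 2, so the width is 2 − 1 = 1 and tw(G) ≤ 1. Any graph with an edge has treewidth ≥ 1, and G has the edge e–f. Therefore the treewidth is 1.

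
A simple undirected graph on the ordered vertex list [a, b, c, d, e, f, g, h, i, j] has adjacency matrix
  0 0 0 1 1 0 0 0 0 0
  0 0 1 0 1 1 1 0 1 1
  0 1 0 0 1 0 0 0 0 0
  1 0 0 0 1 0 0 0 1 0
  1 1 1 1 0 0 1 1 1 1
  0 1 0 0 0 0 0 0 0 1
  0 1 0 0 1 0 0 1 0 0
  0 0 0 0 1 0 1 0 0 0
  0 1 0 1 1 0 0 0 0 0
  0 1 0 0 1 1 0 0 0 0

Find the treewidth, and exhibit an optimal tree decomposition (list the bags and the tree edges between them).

The largest bag has 3 vertices, giving width 2; this decomposition certifies tw(G) ≤ 2. On the other hand G contains the 3-clique {a, d, e}. A clique must lie in a single bag of any decomposition, so no decomposition can have width below 2. Therefore the treewidth is 2.

Treewidth 2.
One such decomposition:
Bags: B1 = {b, e, i}  B2 = {b, e, j}  B3 = {d, e, i}  B4 = {b, e, g}  B5 = {e, g, h}  B6 = {a, d, e}  B7 = {b, c, e}  B8 = {b, f, j}
Tree: B1–B2, B1–B3, B1–B4, B4–B5, B3–B6, B1–B7, B2–B8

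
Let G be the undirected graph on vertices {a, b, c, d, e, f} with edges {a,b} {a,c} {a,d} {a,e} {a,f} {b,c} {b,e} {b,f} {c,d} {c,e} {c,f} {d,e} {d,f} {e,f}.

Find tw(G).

4

A width-4 tree decomposition is:
Bags: B1 = {a, b, c, e, f}  B2 = {a, c, d, e, f}
Tree: B1–B2
Each bag holds 5 vertices, so the decomposition has width 4, which upper-bounds the treewidth. For the lower bound, the 5 vertices {a, c, d, e, f} are pairwise adjacent, and any tree decomposition puts a clique entirely inside one bag — forcing width ≥ 4. Combining the bounds, tw(G) = 4.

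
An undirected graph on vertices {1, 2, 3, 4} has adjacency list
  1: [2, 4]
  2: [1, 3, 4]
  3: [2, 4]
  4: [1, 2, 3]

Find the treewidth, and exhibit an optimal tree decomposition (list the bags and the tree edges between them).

Every bag has size at most 3, so the width is 3 − 1 = 2 and tw(G) ≤ 2. Conversely, {1, 2, 4} is a clique of size 3, and the vertices of any clique must share a bag in every tree decomposition; so some bag has ≥ 3 vertices and tw(G) ≥ 2. Combining the bounds, tw(G) = 2.

Treewidth 2.
Bags: B1 = {2, 3, 4}  B2 = {1, 2, 4}
Tree: B1–B2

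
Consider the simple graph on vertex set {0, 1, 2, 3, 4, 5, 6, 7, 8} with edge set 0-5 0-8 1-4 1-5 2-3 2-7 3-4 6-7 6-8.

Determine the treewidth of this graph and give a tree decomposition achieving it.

Every bag has size at most 3, so the width is 3 − 1 = 2 and tw(G) ≤ 2. For the lower bound, G contains the cycle 4–3–2–7–6–8–0–5–1–4, so G is not a forest; only forests have treewidth ≤ 1, hence tw(G) ≥ 2. Therefore the treewidth is 2.

Treewidth 2.
One optimal decomposition is:
Bags: B1 = {2, 3, 4}  B2 = {2, 4, 7}  B3 = {4, 6, 7}  B4 = {4, 6, 8}  B5 = {0, 4, 8}  B6 = {0, 4, 5}  B7 = {1, 4, 5}
Tree: B1–B2, B2–B3, B3–B4, B4–B5, B5–B6, B6–B7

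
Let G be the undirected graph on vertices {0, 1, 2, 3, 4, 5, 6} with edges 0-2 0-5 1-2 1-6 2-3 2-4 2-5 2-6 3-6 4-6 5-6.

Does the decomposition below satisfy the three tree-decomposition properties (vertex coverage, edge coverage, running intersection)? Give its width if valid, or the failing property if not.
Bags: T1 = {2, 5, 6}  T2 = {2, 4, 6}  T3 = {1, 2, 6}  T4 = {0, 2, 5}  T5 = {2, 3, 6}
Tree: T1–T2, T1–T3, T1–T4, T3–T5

Checking the three conditions: (i) the bags cover all of {0, 1, 2, 3, 4, 5, 6}; (ii) for each edge, some bag contains both endpoints; (iii) the bags containing any fixed vertex form a subtree. All hold, so the decomposition is valid with width 3 − 1 = 2.

Yes; width 2.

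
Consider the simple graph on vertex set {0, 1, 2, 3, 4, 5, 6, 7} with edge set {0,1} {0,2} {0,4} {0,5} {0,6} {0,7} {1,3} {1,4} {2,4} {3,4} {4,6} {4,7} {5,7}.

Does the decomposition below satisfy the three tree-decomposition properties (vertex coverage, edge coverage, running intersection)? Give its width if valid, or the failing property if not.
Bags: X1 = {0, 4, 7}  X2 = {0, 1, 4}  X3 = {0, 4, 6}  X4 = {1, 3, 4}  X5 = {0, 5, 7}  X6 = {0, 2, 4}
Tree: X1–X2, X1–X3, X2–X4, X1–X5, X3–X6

Yes; width 2.

Every vertex of G appears in some bag (union = {0, 1, 2, 3, 4, 5, 6, 7}); every edge is covered by a bag; and for each vertex v the set of bags containing v is connected in the bag tree. The decomposition is therefore valid. The largest bag has 3 vertices, so the width is 2.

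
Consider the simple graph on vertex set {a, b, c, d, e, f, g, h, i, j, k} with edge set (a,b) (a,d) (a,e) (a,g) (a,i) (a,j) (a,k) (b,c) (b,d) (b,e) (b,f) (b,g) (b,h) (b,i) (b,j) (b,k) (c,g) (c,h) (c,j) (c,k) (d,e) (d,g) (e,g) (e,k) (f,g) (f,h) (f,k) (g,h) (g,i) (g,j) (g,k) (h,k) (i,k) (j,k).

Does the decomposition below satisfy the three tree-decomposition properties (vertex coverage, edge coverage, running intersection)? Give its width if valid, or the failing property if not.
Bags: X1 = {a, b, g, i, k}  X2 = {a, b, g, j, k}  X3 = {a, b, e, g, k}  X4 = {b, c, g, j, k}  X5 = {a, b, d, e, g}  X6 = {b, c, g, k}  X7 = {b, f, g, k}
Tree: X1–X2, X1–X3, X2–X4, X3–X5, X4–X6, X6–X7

No — vertex h appears in no bag.

A tree decomposition must satisfy three properties: every vertex lies in some bag; for every edge, both endpoints lie together in some bag; and for every vertex, the bags containing it form a connected subtree. Here vertex h appears in no bag, so the decomposition is invalid.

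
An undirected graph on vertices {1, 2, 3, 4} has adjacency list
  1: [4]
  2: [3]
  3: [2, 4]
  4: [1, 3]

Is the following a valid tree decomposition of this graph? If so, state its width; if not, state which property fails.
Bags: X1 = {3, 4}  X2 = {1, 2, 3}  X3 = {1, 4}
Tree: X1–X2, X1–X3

A tree decomposition must satisfy three properties: every vertex lies in some bag; for every edge, both endpoints lie together in some bag; and for every vertex, the bags containing it form a connected subtree. Here bags containing vertex 1 are not connected in the tree, so the decomposition is invalid.

No — bags containing vertex 1 are not connected in the tree.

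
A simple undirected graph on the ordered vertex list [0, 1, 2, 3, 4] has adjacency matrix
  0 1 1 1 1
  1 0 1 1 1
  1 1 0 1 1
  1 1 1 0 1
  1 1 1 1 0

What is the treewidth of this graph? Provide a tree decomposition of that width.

Treewidth 4.
One optimal decomposition is:
Bags: B1 = {0, 1, 2, 3, 4}
Tree: (single bag)

With just one bag of size 5, the width is 5 − 1 = 4, so tw(G) ≤ 4. Conversely, {0, 1, 2, 3, 4} is a clique of size 5, and the vertices of any clique must share a bag in every tree decomposition; so some bag has ≥ 5 vertices and tw(G) ≥ 4. The upper and lower bounds meet at 4, so that is the treewidth.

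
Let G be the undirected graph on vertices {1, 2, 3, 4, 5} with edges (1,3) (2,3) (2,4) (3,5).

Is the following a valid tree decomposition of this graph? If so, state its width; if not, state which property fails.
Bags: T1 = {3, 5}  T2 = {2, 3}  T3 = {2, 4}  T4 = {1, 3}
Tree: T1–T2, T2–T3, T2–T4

Vertex coverage: the bags together contain {1, 2, 3, 4, 5}, the full vertex set. Edge coverage: each edge of G has both endpoints in at least one bag. Running intersection: for every vertex, the bags containing it form a connected subtree. All three properties hold, so this is a valid tree decomposition of width max|bag| − 1 = 1, and hence tw(G) ≤ 1.

Yes; width 1.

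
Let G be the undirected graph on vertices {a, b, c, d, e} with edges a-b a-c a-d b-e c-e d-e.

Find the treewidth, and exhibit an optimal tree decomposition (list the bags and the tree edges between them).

Treewidth 2.
One optimal decomposition is:
Bags: B1 = {a, d, e}  B2 = {a, c, e}  B3 = {a, b, e}
Tree: B1–B2, B2–B3

The largest bag has 3 vertices, giving width 2; this decomposition certifies tw(G) ≤ 2. For the lower bound, G contains the cycle d–a–c–e–d, so G is not a forest; only forests have treewidth ≤ 1, hence tw(G) ≥ 2. Hence tw(G) = 2 exactly.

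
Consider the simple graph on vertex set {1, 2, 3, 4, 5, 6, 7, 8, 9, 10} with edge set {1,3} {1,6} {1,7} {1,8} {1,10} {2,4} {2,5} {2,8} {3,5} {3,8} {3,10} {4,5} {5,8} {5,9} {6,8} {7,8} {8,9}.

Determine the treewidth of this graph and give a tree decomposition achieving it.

Treewidth 2.
Bags: B1 = {3, 5, 8}  B2 = {1, 3, 8}  B3 = {2, 5, 8}  B4 = {5, 8, 9}  B5 = {1, 6, 8}  B6 = {1, 3, 10}  B7 = {1, 7, 8}  B8 = {2, 4, 5}
Tree: B1–B2, B1–B3, B1–B4, B2–B5, B2–B6, B2–B7, B3–B8

The largest bag has 3 vertices, giving width 2; this decomposition certifies tw(G) ≤ 2. For the lower bound, the 3 vertices {1, 3, 8} are pairwise adjacent, and any tree decomposition puts a clique entirely inside one bag — forcing width ≥ 2. Hence tw(G) = 2 exactly.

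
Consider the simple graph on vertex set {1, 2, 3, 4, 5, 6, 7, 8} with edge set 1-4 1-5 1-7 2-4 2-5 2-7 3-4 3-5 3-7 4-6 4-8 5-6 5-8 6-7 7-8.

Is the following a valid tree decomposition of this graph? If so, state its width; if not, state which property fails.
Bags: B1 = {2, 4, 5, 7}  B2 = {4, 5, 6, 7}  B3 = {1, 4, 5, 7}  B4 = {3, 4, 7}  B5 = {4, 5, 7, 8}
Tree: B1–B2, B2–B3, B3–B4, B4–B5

No — edge (5,3) lies in no bag.

A tree decomposition must satisfy three properties: every vertex lies in some bag; for every edge, both endpoints lie together in some bag; and for every vertex, the bags containing it form a connected subtree. Here edge (5,3) lies in no bag, so the decomposition is invalid.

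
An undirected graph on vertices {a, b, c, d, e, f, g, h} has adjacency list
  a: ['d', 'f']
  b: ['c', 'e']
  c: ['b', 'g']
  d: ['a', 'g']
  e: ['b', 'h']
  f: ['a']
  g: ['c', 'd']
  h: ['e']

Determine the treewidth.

1

A width-1 tree decomposition is:
Bags: B1 = {a, f}  B2 = {a, d}  B3 = {d, g}  B4 = {c, g}  B5 = {b, c}  B6 = {b, e}  B7 = {e, h}
Tree: B1–B2, B2–B3, B3–B4, B4–B5, B5–B6, B6–B7
Each bag holds 2 vertices, so the decomposition has width 1, which upper-bounds the treewidth. Since G has at least one edge (e.g. f–a), it is not an edgeless graph, so tw(G) ≥ 1. Therefore the treewidth is 1.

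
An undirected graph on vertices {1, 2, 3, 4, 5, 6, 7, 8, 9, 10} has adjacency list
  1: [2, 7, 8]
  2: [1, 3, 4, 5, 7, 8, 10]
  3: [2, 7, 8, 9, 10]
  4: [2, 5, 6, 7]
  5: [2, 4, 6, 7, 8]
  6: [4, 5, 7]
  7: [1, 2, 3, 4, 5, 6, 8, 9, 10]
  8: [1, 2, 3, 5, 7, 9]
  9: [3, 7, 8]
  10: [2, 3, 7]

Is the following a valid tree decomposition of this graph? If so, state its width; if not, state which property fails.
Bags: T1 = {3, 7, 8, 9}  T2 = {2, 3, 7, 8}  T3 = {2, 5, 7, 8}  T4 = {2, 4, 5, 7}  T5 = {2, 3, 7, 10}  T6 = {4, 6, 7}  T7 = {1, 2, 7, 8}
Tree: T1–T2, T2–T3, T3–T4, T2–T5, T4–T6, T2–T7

No — edge (5,6) lies in no bag.

A tree decomposition must satisfy three properties: every vertex lies in some bag; for every edge, both endpoints lie together in some bag; and for every vertex, the bags containing it form a connected subtree. Here edge (5,6) lies in no bag, so the decomposition is invalid.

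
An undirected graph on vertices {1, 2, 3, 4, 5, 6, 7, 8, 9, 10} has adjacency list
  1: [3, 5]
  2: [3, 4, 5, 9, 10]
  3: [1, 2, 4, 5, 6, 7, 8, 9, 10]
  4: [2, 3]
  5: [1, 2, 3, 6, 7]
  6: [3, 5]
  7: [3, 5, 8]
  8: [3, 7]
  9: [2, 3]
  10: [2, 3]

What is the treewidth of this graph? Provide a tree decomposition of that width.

Treewidth 2.
Bags: B1 = {2, 3, 5}  B2 = {2, 3, 4}  B3 = {3, 5, 7}  B4 = {3, 7, 8}  B5 = {1, 3, 5}  B6 = {3, 5, 6}  B7 = {2, 3, 10}  B8 = {2, 3, 9}
Tree: B1–B2, B1–B3, B3–B4, B1–B5, B5–B6, B1–B7, B1–B8

Every bag has size at most 3, so the width is 3 − 1 = 2 and tw(G) ≤ 2. Conversely, {1, 3, 5} is a clique of size 3, and the vertices of any clique must share a bag in every tree decomposition; so some bag has ≥ 3 vertices and tw(G) ≥ 2. Combining the bounds, tw(G) = 2.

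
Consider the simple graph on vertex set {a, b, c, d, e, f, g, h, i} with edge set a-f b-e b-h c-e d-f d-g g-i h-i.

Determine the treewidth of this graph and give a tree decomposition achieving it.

Every bag has size at most 2, so the width is 2 − 1 = 1 and tw(G) ≤ 1. Since G has at least one edge (e.g. c–e), it is not an edgeless graph, so tw(G) ≥ 1. Combining the bounds, tw(G) = 1.

Treewidth 1.
One optimal decomposition is:
Bags: B1 = {c, e}  B2 = {b, e}  B3 = {b, h}  B4 = {h, i}  B5 = {g, i}  B6 = {d, g}  B7 = {d, f}  B8 = {a, f}
Tree: B1–B2, B2–B3, B3–B4, B4–B5, B5–B6, B6–B7, B7–B8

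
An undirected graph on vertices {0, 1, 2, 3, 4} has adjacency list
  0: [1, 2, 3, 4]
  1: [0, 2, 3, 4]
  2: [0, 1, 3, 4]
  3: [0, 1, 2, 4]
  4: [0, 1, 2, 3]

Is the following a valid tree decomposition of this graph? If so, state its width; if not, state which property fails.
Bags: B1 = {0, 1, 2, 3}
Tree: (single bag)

A tree decomposition must satisfy three properties: every vertex lies in some bag; for every edge, both endpoints lie together in some bag; and for every vertex, the bags containing it form a connected subtree. Here vertex 4 appears in no bag, so the decomposition is invalid.

No — vertex 4 appears in no bag.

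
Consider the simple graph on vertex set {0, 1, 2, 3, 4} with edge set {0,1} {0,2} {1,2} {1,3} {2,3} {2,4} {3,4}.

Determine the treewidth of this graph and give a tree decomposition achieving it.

Each bag holds 3 vertices, so the decomposition has width 2, which upper-bounds the treewidth. Conversely, {0, 1, 2} is a clique of size 3, and the vertices of any clique must share a bag in every tree decomposition; so some bag has ≥ 3 vertices and tw(G) ≥ 2. Therefore the treewidth is 2.

Treewidth 2.
One optimal decomposition is:
Bags: B1 = {0, 1, 2}  B2 = {1, 2, 3}  B3 = {2, 3, 4}
Tree: B1–B2, B2–B3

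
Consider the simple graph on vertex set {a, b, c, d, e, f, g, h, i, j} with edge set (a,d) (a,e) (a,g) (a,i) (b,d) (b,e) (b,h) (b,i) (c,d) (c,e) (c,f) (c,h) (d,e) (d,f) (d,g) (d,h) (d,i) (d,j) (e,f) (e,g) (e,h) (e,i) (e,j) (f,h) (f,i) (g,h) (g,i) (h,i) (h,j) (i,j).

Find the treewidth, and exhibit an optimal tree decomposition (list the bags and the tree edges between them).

The largest bag has 5 vertices, giving width 4; this decomposition certifies tw(G) ≤ 4. Conversely, {c, d, e, f, h} is a clique of size 5, and the vertices of any clique must share a bag in every tree decomposition; so some bag has ≥ 5 vertices and tw(G) ≥ 4. Therefore the treewidth is 4.

Treewidth 4.
One such decomposition:
Bags: B1 = {d, e, g, h, i}  B2 = {b, d, e, h, i}  B3 = {a, d, e, g, i}  B4 = {d, e, f, h, i}  B5 = {c, d, e, f, h}  B6 = {d, e, h, i, j}
Tree: B1–B2, B1–B3, B2–B4, B4–B5, B4–B6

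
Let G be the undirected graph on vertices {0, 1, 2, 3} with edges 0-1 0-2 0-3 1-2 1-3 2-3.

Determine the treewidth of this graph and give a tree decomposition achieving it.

Treewidth 3.
Bags: B1 = {0, 1, 2, 3}
Tree: (single bag)

A single bag containing all 4 vertices is trivially a valid decomposition of width 3. For the lower bound, the 4 vertices {0, 1, 2, 3} are pairwise adjacent, and any tree decomposition puts a clique entirely inside one bag — forcing width ≥ 3. Therefore the treewidth is 3.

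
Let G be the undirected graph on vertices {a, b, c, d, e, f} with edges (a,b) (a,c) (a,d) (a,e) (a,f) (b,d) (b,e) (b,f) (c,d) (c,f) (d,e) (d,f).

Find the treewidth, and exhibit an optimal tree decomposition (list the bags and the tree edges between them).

The largest bag has 4 vertices, giving width 3; this decomposition certifies tw(G) ≤ 3. On the other hand G contains the 4-clique {a, b, d, e}. A clique must lie in a single bag of any decomposition, so no decomposition can have width below 3. The upper and lower bounds meet at 3, so that is the treewidth.

Treewidth 3.
One such decomposition:
Bags: B1 = {a, b, d, f}  B2 = {a, b, d, e}  B3 = {a, c, d, f}
Tree: B1–B2, B1–B3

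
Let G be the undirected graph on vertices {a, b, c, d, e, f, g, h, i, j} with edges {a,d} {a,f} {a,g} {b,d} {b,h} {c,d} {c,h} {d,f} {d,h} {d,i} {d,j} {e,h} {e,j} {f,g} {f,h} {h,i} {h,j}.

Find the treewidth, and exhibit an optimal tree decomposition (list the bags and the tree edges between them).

The largest bag has 3 vertices, giving width 2; this decomposition certifies tw(G) ≤ 2. Conversely, {d, f, h} is a clique of size 3, and the vertices of any clique must share a bag in every tree decomposition; so some bag has ≥ 3 vertices and tw(G) ≥ 2. Hence tw(G) = 2 exactly.

Treewidth 2.
One such decomposition:
Bags: B1 = {d, h, i}  B2 = {d, f, h}  B3 = {a, d, f}  B4 = {d, h, j}  B5 = {a, f, g}  B6 = {e, h, j}  B7 = {b, d, h}  B8 = {c, d, h}
Tree: B1–B2, B2–B3, B2–B4, B3–B5, B4–B6, B4–B7, B2–B8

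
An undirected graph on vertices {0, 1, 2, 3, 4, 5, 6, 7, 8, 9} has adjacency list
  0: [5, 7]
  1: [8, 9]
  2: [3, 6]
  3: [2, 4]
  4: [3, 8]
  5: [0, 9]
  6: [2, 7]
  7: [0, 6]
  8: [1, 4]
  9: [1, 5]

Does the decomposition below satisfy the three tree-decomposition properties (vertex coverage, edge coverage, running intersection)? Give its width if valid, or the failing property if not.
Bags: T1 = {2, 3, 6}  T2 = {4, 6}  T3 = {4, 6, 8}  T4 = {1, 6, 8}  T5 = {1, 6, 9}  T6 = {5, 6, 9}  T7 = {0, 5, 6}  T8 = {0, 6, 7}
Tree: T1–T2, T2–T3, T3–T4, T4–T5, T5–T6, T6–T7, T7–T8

A tree decomposition must satisfy three properties: every vertex lies in some bag; for every edge, both endpoints lie together in some bag; and for every vertex, the bags containing it form a connected subtree. Here edge (3,4) lies in no bag, so the decomposition is invalid.

No — edge (3,4) lies in no bag.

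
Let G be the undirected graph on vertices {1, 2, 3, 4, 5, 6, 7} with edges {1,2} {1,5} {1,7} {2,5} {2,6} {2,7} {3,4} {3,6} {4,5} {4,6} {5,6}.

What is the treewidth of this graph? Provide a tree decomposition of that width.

Each bag holds 3 vertices, so the decomposition has width 2, which upper-bounds the treewidth. For the lower bound, the 3 vertices {1, 2, 5} are pairwise adjacent, and any tree decomposition puts a clique entirely inside one bag — forcing width ≥ 2. Hence tw(G) = 2 exactly.

Treewidth 2.
One such decomposition:
Bags: B1 = {2, 5, 6}  B2 = {4, 5, 6}  B3 = {1, 2, 5}  B4 = {1, 2, 7}  B5 = {3, 4, 6}
Tree: B1–B2, B1–B3, B3–B4, B2–B5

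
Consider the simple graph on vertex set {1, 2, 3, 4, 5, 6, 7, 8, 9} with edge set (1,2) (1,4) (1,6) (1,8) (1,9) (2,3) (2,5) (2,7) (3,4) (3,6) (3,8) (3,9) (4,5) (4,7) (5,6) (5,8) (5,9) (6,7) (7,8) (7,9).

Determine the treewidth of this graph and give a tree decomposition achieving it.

Each bag holds 5 vertices, so the decomposition has width 4, which upper-bounds the treewidth. For the lower bound: the 5 vertex sets {5,6}, {3,8}, {1,2}, {7}, {9} are disjoint, each induces a connected subgraph, and every pair is joined by at least one edge of G. Contracting each set to a single vertex therefore yields K_{5} as a minor, and since treewidth is minor-monotone, tw(G) ≥ tw(K_{5}) = 4. Therefore the treewidth is 4.

Treewidth 4.
Bags: B1 = {1, 3, 5, 6, 7}  B2 = {1, 3, 5, 7, 8}  B3 = {1, 2, 3, 5, 7}  B4 = {1, 3, 5, 7, 9}  B5 = {1, 3, 4, 5, 7}
Tree: B1–B2, B2–B3, B3–B4, B4–B5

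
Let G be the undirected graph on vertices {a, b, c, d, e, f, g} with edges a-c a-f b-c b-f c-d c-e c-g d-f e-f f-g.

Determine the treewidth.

A width-2 tree decomposition is:
Bags: B1 = {c, f, g}  B2 = {c, d, f}  B3 = {c, e, f}  B4 = {a, c, f}  B5 = {b, c, f}
Tree: B1–B2, B2–B3, B3–B4, B4–B5
Every bag has size at most 3, so the width is 3 − 1 = 2 and tw(G) ≤ 2. The edges f–g–c–d–f form a cycle, so G is not a tree and its treewidth is at least 2. Combining the bounds, tw(G) = 2.

2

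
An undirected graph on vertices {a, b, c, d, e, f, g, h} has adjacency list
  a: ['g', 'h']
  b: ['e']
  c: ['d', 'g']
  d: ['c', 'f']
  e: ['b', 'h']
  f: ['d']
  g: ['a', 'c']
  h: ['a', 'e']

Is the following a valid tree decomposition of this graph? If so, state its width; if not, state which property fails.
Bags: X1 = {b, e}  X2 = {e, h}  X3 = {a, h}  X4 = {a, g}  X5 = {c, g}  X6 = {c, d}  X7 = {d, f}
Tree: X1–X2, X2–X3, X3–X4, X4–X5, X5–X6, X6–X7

Yes; width 1.

Vertex coverage: the bags together contain {a, b, c, d, e, f, g, h}, the full vertex set. Edge coverage: each edge of G has both endpoints in at least one bag. Running intersection: for every vertex, the bags containing it form a connected subtree. All three properties hold, so this is a valid tree decomposition of width max|bag| − 1 = 1, and hence tw(G) ≤ 1.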